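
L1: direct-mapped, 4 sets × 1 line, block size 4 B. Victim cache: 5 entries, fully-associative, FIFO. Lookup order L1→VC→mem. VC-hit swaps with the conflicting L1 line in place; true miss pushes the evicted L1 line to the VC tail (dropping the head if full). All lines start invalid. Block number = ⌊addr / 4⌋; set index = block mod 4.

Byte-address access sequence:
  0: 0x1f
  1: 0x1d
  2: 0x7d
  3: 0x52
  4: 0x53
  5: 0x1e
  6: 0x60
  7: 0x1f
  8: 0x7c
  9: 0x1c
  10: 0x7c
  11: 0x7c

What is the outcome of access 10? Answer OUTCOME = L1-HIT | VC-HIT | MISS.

OUTCOME = VC-HIT

  [0] addr=0x1f blk=7 s=3: MISS | VC []
  [1] addr=0x1d blk=7 s=3: L1-HIT | VC []
  [2] addr=0x7d blk=31 s=3: MISS | VC [7]
  [3] addr=0x52 blk=20 s=0: MISS | VC [7]
  [4] addr=0x53 blk=20 s=0: L1-HIT | VC [7]
  [5] addr=0x1e blk=7 s=3: VC-HIT | VC [31]
  [6] addr=0x60 blk=24 s=0: MISS | VC [31, 20]
  [7] addr=0x1f blk=7 s=3: L1-HIT | VC [31, 20]
  [8] addr=0x7c blk=31 s=3: VC-HIT | VC [7, 20]
  [9] addr=0x1c blk=7 s=3: VC-HIT | VC [31, 20]
  [10] addr=0x7c blk=31 s=3: VC-HIT | VC [7, 20]
  [11] addr=0x7c blk=31 s=3: L1-HIT | VC [7, 20]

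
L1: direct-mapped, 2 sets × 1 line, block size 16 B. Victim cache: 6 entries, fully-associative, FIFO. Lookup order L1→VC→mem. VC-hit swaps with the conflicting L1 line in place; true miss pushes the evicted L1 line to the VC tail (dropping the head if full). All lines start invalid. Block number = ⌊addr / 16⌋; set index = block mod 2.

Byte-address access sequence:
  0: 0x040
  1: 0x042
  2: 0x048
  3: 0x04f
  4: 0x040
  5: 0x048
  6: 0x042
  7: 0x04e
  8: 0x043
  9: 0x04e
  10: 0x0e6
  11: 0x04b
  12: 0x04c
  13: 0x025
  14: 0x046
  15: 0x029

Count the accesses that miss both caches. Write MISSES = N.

#0 0x40→b4/s0 MISS; vc=[]
#1 0x42→b4/s0 L1-HIT; vc=[]
#2 0x48→b4/s0 L1-HIT; vc=[]
#3 0x4f→b4/s0 L1-HIT; vc=[]
#4 0x40→b4/s0 L1-HIT; vc=[]
#5 0x48→b4/s0 L1-HIT; vc=[]
#6 0x42→b4/s0 L1-HIT; vc=[]
#7 0x4e→b4/s0 L1-HIT; vc=[]
#8 0x43→b4/s0 L1-HIT; vc=[]
#9 0x4e→b4/s0 L1-HIT; vc=[]
#10 0xe6→b14/s0 MISS; vc=[4]
#11 0x4b→b4/s0 VC-HIT; vc=[14]
#12 0x4c→b4/s0 L1-HIT; vc=[14]
#13 0x25→b2/s0 MISS; vc=[14,4]
#14 0x46→b4/s0 VC-HIT; vc=[14,2]
#15 0x29→b2/s0 VC-HIT; vc=[14,4]

MISSES = 3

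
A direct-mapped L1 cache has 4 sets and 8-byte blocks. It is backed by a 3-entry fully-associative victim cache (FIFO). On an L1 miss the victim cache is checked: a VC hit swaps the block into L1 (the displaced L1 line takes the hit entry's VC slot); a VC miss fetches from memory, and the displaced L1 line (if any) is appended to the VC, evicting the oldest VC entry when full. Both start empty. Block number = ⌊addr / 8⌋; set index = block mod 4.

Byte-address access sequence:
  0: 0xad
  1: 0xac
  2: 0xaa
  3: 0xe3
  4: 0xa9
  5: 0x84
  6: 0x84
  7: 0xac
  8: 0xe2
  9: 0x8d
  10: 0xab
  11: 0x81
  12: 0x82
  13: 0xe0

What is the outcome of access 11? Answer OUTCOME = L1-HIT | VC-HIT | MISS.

OUTCOME = VC-HIT

  [0] addr=0xad blk=21 s=1: MISS | VC []
  [1] addr=0xac blk=21 s=1: L1-HIT | VC []
  [2] addr=0xaa blk=21 s=1: L1-HIT | VC []
  [3] addr=0xe3 blk=28 s=0: MISS | VC []
  [4] addr=0xa9 blk=21 s=1: L1-HIT | VC []
  [5] addr=0x84 blk=16 s=0: MISS | VC [28]
  [6] addr=0x84 blk=16 s=0: L1-HIT | VC [28]
  [7] addr=0xac blk=21 s=1: L1-HIT | VC [28]
  [8] addr=0xe2 blk=28 s=0: VC-HIT | VC [16]
  [9] addr=0x8d blk=17 s=1: MISS | VC [16, 21]
  [10] addr=0xab blk=21 s=1: VC-HIT | VC [16, 17]
  [11] addr=0x81 blk=16 s=0: VC-HIT | VC [28, 17]
  [12] addr=0x82 blk=16 s=0: L1-HIT | VC [28, 17]
  [13] addr=0xe0 blk=28 s=0: VC-HIT | VC [16, 17]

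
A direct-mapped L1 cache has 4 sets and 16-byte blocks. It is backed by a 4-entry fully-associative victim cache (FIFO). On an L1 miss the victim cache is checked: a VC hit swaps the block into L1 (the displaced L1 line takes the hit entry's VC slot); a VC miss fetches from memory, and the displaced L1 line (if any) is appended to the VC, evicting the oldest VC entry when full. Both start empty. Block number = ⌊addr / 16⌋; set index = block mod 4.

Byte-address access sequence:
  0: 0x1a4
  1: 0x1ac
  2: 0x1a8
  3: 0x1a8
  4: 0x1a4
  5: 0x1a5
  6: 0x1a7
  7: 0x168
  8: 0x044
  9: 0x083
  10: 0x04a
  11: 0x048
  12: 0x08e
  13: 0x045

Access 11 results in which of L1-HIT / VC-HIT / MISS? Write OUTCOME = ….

OUTCOME = L1-HIT

0: 0x1a4 (blk 26, set 2) → MISS  vc=[]
1: 0x1ac (blk 26, set 2) → L1-HIT  vc=[]
2: 0x1a8 (blk 26, set 2) → L1-HIT  vc=[]
3: 0x1a8 (blk 26, set 2) → L1-HIT  vc=[]
4: 0x1a4 (blk 26, set 2) → L1-HIT  vc=[]
5: 0x1a5 (blk 26, set 2) → L1-HIT  vc=[]
6: 0x1a7 (blk 26, set 2) → L1-HIT  vc=[]
7: 0x168 (blk 22, set 2) → MISS  vc=[26]
8: 0x44 (blk 4, set 0) → MISS  vc=[26]
9: 0x83 (blk 8, set 0) → MISS  vc=[26, 4]
10: 0x4a (blk 4, set 0) → VC-HIT  vc=[26, 8]
11: 0x48 (blk 4, set 0) → L1-HIT  vc=[26, 8]
12: 0x8e (blk 8, set 0) → VC-HIT  vc=[26, 4]
13: 0x45 (blk 4, set 0) → VC-HIT  vc=[26, 8]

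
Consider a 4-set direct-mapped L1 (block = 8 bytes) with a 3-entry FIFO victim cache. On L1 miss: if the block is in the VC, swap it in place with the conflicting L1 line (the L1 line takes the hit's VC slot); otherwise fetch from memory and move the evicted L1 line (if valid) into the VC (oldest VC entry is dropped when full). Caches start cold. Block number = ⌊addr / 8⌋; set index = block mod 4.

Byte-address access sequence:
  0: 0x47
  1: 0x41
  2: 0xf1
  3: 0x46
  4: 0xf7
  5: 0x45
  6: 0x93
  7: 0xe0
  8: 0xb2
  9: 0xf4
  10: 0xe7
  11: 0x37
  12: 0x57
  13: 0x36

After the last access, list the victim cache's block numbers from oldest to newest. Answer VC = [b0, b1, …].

VC = [18, 30, 10]

  [0] addr=0x47 blk=8 s=0: MISS | VC []
  [1] addr=0x41 blk=8 s=0: L1-HIT | VC []
  [2] addr=0xf1 blk=30 s=2: MISS | VC []
  [3] addr=0x46 blk=8 s=0: L1-HIT | VC []
  [4] addr=0xf7 blk=30 s=2: L1-HIT | VC []
  [5] addr=0x45 blk=8 s=0: L1-HIT | VC []
  [6] addr=0x93 blk=18 s=2: MISS | VC [30]
  [7] addr=0xe0 blk=28 s=0: MISS | VC [30, 8]
  [8] addr=0xb2 blk=22 s=2: MISS | VC [30, 8, 18]
  [9] addr=0xf4 blk=30 s=2: VC-HIT | VC [22, 8, 18]
  [10] addr=0xe7 blk=28 s=0: L1-HIT | VC [22, 8, 18]
  [11] addr=0x37 blk=6 s=2: MISS | VC [8, 18, 30]
  [12] addr=0x57 blk=10 s=2: MISS | VC [18, 30, 6]
  [13] addr=0x36 blk=6 s=2: VC-HIT | VC [18, 30, 10]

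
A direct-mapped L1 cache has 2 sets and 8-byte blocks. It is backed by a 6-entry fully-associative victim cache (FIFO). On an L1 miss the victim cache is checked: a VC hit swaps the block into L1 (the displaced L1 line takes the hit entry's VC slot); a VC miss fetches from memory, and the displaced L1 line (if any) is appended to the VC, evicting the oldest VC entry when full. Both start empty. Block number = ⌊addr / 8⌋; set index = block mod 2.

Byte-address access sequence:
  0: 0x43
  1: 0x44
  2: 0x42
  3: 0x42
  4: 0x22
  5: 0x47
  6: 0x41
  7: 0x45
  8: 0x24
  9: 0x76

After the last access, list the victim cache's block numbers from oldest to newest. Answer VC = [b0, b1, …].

#0 0x43→b8/s0 MISS; vc=[]
#1 0x44→b8/s0 L1-HIT; vc=[]
#2 0x42→b8/s0 L1-HIT; vc=[]
#3 0x42→b8/s0 L1-HIT; vc=[]
#4 0x22→b4/s0 MISS; vc=[8]
#5 0x47→b8/s0 VC-HIT; vc=[4]
#6 0x41→b8/s0 L1-HIT; vc=[4]
#7 0x45→b8/s0 L1-HIT; vc=[4]
#8 0x24→b4/s0 VC-HIT; vc=[8]
#9 0x76→b14/s0 MISS; vc=[8,4]

VC = [8, 4]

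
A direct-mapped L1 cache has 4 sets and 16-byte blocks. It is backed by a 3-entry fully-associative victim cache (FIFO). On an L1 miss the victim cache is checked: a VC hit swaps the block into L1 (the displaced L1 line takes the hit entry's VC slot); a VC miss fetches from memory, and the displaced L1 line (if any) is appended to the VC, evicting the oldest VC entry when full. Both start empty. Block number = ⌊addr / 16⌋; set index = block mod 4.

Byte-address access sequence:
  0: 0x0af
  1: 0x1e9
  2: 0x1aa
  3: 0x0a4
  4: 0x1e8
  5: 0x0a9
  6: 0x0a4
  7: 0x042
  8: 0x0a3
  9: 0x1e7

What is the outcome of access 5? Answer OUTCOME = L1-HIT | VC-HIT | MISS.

OUTCOME = VC-HIT

#0 0xaf→b10/s2 MISS; vc=[]
#1 0x1e9→b30/s2 MISS; vc=[10]
#2 0x1aa→b26/s2 MISS; vc=[10,30]
#3 0xa4→b10/s2 VC-HIT; vc=[26,30]
#4 0x1e8→b30/s2 VC-HIT; vc=[26,10]
#5 0xa9→b10/s2 VC-HIT; vc=[26,30]
#6 0xa4→b10/s2 L1-HIT; vc=[26,30]
#7 0x42→b4/s0 MISS; vc=[26,30]
#8 0xa3→b10/s2 L1-HIT; vc=[26,30]
#9 0x1e7→b30/s2 VC-HIT; vc=[26,10]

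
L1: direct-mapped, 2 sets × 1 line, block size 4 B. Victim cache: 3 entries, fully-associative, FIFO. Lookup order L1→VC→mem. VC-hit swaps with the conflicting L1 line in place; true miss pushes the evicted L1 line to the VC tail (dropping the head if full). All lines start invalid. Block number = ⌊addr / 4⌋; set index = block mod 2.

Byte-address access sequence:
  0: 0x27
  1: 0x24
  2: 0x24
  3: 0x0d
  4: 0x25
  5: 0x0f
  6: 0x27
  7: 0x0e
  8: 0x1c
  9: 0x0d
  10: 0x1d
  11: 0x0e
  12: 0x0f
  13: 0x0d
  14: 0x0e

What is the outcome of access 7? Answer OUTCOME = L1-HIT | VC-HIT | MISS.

#0 0x27→b9/s1 MISS; vc=[]
#1 0x24→b9/s1 L1-HIT; vc=[]
#2 0x24→b9/s1 L1-HIT; vc=[]
#3 0xd→b3/s1 MISS; vc=[9]
#4 0x25→b9/s1 VC-HIT; vc=[3]
#5 0xf→b3/s1 VC-HIT; vc=[9]
#6 0x27→b9/s1 VC-HIT; vc=[3]
#7 0xe→b3/s1 VC-HIT; vc=[9]
#8 0x1c→b7/s1 MISS; vc=[9,3]
#9 0xd→b3/s1 VC-HIT; vc=[9,7]
#10 0x1d→b7/s1 VC-HIT; vc=[9,3]
#11 0xe→b3/s1 VC-HIT; vc=[9,7]
#12 0xf→b3/s1 L1-HIT; vc=[9,7]
#13 0xd→b3/s1 L1-HIT; vc=[9,7]
#14 0xe→b3/s1 L1-HIT; vc=[9,7]

OUTCOME = VC-HIT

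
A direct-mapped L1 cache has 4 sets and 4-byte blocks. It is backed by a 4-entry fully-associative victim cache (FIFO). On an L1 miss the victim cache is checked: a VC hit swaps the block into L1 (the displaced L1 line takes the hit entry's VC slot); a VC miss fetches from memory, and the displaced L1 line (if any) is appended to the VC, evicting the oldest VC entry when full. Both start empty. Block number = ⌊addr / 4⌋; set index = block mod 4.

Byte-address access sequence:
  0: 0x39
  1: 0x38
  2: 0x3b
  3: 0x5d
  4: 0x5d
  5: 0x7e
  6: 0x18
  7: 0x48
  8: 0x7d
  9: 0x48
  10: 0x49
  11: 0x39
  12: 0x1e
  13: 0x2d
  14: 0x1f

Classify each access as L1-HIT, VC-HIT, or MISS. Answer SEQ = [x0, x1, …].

#0 0x39→b14/s2 MISS; vc=[]
#1 0x38→b14/s2 L1-HIT; vc=[]
#2 0x3b→b14/s2 L1-HIT; vc=[]
#3 0x5d→b23/s3 MISS; vc=[]
#4 0x5d→b23/s3 L1-HIT; vc=[]
#5 0x7e→b31/s3 MISS; vc=[23]
#6 0x18→b6/s2 MISS; vc=[23,14]
#7 0x48→b18/s2 MISS; vc=[23,14,6]
#8 0x7d→b31/s3 L1-HIT; vc=[23,14,6]
#9 0x48→b18/s2 L1-HIT; vc=[23,14,6]
#10 0x49→b18/s2 L1-HIT; vc=[23,14,6]
#11 0x39→b14/s2 VC-HIT; vc=[23,18,6]
#12 0x1e→b7/s3 MISS; vc=[23,18,6,31]
#13 0x2d→b11/s3 MISS; vc=[18,6,31,7]
#14 0x1f→b7/s3 VC-HIT; vc=[18,6,31,11]

SEQ = [MISS, L1-HIT, L1-HIT, MISS, L1-HIT, MISS, MISS, MISS, L1-HIT, L1-HIT, L1-HIT, VC-HIT, MISS, MISS, VC-HIT]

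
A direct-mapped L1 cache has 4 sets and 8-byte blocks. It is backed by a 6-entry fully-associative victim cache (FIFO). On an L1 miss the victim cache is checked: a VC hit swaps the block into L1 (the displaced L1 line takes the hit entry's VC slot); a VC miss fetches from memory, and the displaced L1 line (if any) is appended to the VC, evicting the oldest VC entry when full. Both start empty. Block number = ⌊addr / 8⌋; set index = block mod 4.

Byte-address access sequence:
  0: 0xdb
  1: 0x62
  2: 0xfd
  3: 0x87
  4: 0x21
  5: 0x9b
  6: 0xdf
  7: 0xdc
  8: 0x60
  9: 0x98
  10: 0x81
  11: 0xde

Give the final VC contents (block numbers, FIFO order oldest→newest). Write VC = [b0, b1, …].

0: 0xdb (blk 27, set 3) → MISS  vc=[]
1: 0x62 (blk 12, set 0) → MISS  vc=[]
2: 0xfd (blk 31, set 3) → MISS  vc=[27]
3: 0x87 (blk 16, set 0) → MISS  vc=[27, 12]
4: 0x21 (blk 4, set 0) → MISS  vc=[27, 12, 16]
5: 0x9b (blk 19, set 3) → MISS  vc=[27, 12, 16, 31]
6: 0xdf (blk 27, set 3) → VC-HIT  vc=[19, 12, 16, 31]
7: 0xdc (blk 27, set 3) → L1-HIT  vc=[19, 12, 16, 31]
8: 0x60 (blk 12, set 0) → VC-HIT  vc=[19, 4, 16, 31]
9: 0x98 (blk 19, set 3) → VC-HIT  vc=[27, 4, 16, 31]
10: 0x81 (blk 16, set 0) → VC-HIT  vc=[27, 4, 12, 31]
11: 0xde (blk 27, set 3) → VC-HIT  vc=[19, 4, 12, 31]

VC = [19, 4, 12, 31]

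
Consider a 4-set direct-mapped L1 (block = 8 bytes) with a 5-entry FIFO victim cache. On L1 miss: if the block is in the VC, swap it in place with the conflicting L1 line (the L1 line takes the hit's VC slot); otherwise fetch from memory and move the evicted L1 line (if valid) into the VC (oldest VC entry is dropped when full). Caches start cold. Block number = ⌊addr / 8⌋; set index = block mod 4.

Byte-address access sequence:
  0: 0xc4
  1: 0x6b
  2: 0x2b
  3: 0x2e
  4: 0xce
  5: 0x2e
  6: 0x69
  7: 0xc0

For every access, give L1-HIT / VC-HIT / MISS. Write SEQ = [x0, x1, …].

0: 0xc4 (blk 24, set 0) → MISS  vc=[]
1: 0x6b (blk 13, set 1) → MISS  vc=[]
2: 0x2b (blk 5, set 1) → MISS  vc=[13]
3: 0x2e (blk 5, set 1) → L1-HIT  vc=[13]
4: 0xce (blk 25, set 1) → MISS  vc=[13, 5]
5: 0x2e (blk 5, set 1) → VC-HIT  vc=[13, 25]
6: 0x69 (blk 13, set 1) → VC-HIT  vc=[5, 25]
7: 0xc0 (blk 24, set 0) → L1-HIT  vc=[5, 25]

SEQ = [MISS, MISS, MISS, L1-HIT, MISS, VC-HIT, VC-HIT, L1-HIT]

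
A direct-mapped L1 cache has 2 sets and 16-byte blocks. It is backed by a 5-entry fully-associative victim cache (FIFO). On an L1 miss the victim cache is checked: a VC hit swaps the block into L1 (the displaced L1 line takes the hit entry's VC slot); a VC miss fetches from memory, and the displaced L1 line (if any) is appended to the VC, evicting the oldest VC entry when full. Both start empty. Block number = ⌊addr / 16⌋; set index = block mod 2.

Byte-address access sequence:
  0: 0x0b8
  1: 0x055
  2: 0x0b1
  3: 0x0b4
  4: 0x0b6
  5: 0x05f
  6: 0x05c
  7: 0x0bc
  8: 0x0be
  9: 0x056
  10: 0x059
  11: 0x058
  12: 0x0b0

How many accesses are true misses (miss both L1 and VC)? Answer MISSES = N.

0: 0xb8 (blk 11, set 1) → MISS  vc=[]
1: 0x55 (blk 5, set 1) → MISS  vc=[11]
2: 0xb1 (blk 11, set 1) → VC-HIT  vc=[5]
3: 0xb4 (blk 11, set 1) → L1-HIT  vc=[5]
4: 0xb6 (blk 11, set 1) → L1-HIT  vc=[5]
5: 0x5f (blk 5, set 1) → VC-HIT  vc=[11]
6: 0x5c (blk 5, set 1) → L1-HIT  vc=[11]
7: 0xbc (blk 11, set 1) → VC-HIT  vc=[5]
8: 0xbe (blk 11, set 1) → L1-HIT  vc=[5]
9: 0x56 (blk 5, set 1) → VC-HIT  vc=[11]
10: 0x59 (blk 5, set 1) → L1-HIT  vc=[11]
11: 0x58 (blk 5, set 1) → L1-HIT  vc=[11]
12: 0xb0 (blk 11, set 1) → VC-HIT  vc=[5]

MISSES = 2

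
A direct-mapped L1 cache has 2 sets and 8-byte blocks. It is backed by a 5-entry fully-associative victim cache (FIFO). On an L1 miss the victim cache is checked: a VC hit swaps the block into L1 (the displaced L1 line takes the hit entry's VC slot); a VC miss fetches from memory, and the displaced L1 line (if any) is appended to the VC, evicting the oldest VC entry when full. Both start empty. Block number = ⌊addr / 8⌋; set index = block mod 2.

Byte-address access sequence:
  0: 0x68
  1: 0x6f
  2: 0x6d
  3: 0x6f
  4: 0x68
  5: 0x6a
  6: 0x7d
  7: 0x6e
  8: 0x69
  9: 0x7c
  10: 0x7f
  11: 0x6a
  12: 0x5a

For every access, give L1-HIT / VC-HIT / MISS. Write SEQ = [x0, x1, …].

#0 0x68→b13/s1 MISS; vc=[]
#1 0x6f→b13/s1 L1-HIT; vc=[]
#2 0x6d→b13/s1 L1-HIT; vc=[]
#3 0x6f→b13/s1 L1-HIT; vc=[]
#4 0x68→b13/s1 L1-HIT; vc=[]
#5 0x6a→b13/s1 L1-HIT; vc=[]
#6 0x7d→b15/s1 MISS; vc=[13]
#7 0x6e→b13/s1 VC-HIT; vc=[15]
#8 0x69→b13/s1 L1-HIT; vc=[15]
#9 0x7c→b15/s1 VC-HIT; vc=[13]
#10 0x7f→b15/s1 L1-HIT; vc=[13]
#11 0x6a→b13/s1 VC-HIT; vc=[15]
#12 0x5a→b11/s1 MISS; vc=[15,13]

SEQ = [MISS, L1-HIT, L1-HIT, L1-HIT, L1-HIT, L1-HIT, MISS, VC-HIT, L1-HIT, VC-HIT, L1-HIT, VC-HIT, MISS]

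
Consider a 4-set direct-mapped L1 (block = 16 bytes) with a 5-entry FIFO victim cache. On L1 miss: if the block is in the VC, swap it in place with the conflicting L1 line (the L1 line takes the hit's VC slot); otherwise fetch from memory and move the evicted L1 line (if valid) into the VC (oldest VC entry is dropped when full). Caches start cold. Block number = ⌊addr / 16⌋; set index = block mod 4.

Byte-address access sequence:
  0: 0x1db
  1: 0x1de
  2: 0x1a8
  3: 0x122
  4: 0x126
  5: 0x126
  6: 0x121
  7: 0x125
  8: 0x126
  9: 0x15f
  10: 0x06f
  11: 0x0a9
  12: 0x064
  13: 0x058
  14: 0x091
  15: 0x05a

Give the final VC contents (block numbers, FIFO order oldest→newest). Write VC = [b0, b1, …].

  [0] addr=0x1db blk=29 s=1: MISS | VC []
  [1] addr=0x1de blk=29 s=1: L1-HIT | VC []
  [2] addr=0x1a8 blk=26 s=2: MISS | VC []
  [3] addr=0x122 blk=18 s=2: MISS | VC [26]
  [4] addr=0x126 blk=18 s=2: L1-HIT | VC [26]
  [5] addr=0x126 blk=18 s=2: L1-HIT | VC [26]
  [6] addr=0x121 blk=18 s=2: L1-HIT | VC [26]
  [7] addr=0x125 blk=18 s=2: L1-HIT | VC [26]
  [8] addr=0x126 blk=18 s=2: L1-HIT | VC [26]
  [9] addr=0x15f blk=21 s=1: MISS | VC [26, 29]
  [10] addr=0x6f blk=6 s=2: MISS | VC [26, 29, 18]
  [11] addr=0xa9 blk=10 s=2: MISS | VC [26, 29, 18, 6]
  [12] addr=0x64 blk=6 s=2: VC-HIT | VC [26, 29, 18, 10]
  [13] addr=0x58 blk=5 s=1: MISS | VC [26, 29, 18, 10, 21]
  [14] addr=0x91 blk=9 s=1: MISS | VC [29, 18, 10, 21, 5]
  [15] addr=0x5a blk=5 s=1: VC-HIT | VC [29, 18, 10, 21, 9]

VC = [29, 18, 10, 21, 9]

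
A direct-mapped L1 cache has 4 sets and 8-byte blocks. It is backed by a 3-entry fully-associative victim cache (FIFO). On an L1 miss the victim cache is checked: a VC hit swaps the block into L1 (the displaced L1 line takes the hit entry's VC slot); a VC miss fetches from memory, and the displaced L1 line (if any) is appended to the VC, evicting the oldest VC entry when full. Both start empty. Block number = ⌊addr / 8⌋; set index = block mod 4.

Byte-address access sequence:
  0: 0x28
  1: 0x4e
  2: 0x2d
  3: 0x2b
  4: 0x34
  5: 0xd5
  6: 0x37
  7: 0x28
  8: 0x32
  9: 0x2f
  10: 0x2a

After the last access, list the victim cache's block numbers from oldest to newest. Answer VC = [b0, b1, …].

0: 0x28 (blk 5, set 1) → MISS  vc=[]
1: 0x4e (blk 9, set 1) → MISS  vc=[5]
2: 0x2d (blk 5, set 1) → VC-HIT  vc=[9]
3: 0x2b (blk 5, set 1) → L1-HIT  vc=[9]
4: 0x34 (blk 6, set 2) → MISS  vc=[9]
5: 0xd5 (blk 26, set 2) → MISS  vc=[9, 6]
6: 0x37 (blk 6, set 2) → VC-HIT  vc=[9, 26]
7: 0x28 (blk 5, set 1) → L1-HIT  vc=[9, 26]
8: 0x32 (blk 6, set 2) → L1-HIT  vc=[9, 26]
9: 0x2f (blk 5, set 1) → L1-HIT  vc=[9, 26]
10: 0x2a (blk 5, set 1) → L1-HIT  vc=[9, 26]

VC = [9, 26]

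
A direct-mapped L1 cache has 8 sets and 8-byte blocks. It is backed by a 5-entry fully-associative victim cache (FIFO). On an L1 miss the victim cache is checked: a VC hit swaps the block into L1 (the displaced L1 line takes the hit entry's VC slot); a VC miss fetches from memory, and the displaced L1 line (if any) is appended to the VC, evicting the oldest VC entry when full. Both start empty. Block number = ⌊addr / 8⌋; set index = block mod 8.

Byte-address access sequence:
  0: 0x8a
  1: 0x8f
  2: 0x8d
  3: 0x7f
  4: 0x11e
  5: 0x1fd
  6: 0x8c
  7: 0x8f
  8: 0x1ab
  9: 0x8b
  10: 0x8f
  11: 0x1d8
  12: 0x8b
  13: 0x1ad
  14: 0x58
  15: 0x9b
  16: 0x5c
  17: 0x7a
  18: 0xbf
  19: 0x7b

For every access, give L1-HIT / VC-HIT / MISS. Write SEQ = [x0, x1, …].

#0 0x8a→b17/s1 MISS; vc=[]
#1 0x8f→b17/s1 L1-HIT; vc=[]
#2 0x8d→b17/s1 L1-HIT; vc=[]
#3 0x7f→b15/s7 MISS; vc=[]
#4 0x11e→b35/s3 MISS; vc=[]
#5 0x1fd→b63/s7 MISS; vc=[15]
#6 0x8c→b17/s1 L1-HIT; vc=[15]
#7 0x8f→b17/s1 L1-HIT; vc=[15]
#8 0x1ab→b53/s5 MISS; vc=[15]
#9 0x8b→b17/s1 L1-HIT; vc=[15]
#10 0x8f→b17/s1 L1-HIT; vc=[15]
#11 0x1d8→b59/s3 MISS; vc=[15,35]
#12 0x8b→b17/s1 L1-HIT; vc=[15,35]
#13 0x1ad→b53/s5 L1-HIT; vc=[15,35]
#14 0x58→b11/s3 MISS; vc=[15,35,59]
#15 0x9b→b19/s3 MISS; vc=[15,35,59,11]
#16 0x5c→b11/s3 VC-HIT; vc=[15,35,59,19]
#17 0x7a→b15/s7 VC-HIT; vc=[63,35,59,19]
#18 0xbf→b23/s7 MISS; vc=[63,35,59,19,15]
#19 0x7b→b15/s7 VC-HIT; vc=[63,35,59,19,23]

SEQ = [MISS, L1-HIT, L1-HIT, MISS, MISS, MISS, L1-HIT, L1-HIT, MISS, L1-HIT, L1-HIT, MISS, L1-HIT, L1-HIT, MISS, MISS, VC-HIT, VC-HIT, MISS, VC-HIT]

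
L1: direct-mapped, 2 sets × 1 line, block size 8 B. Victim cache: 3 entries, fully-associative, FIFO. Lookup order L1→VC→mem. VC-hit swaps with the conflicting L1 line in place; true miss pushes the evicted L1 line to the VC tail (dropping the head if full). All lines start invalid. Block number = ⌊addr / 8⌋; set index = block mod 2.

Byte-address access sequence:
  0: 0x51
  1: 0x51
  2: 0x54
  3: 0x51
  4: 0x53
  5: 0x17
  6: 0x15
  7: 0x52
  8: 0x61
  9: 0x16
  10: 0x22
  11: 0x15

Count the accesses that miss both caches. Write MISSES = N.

  [0] addr=0x51 blk=10 s=0: MISS | VC []
  [1] addr=0x51 blk=10 s=0: L1-HIT | VC []
  [2] addr=0x54 blk=10 s=0: L1-HIT | VC []
  [3] addr=0x51 blk=10 s=0: L1-HIT | VC []
  [4] addr=0x53 blk=10 s=0: L1-HIT | VC []
  [5] addr=0x17 blk=2 s=0: MISS | VC [10]
  [6] addr=0x15 blk=2 s=0: L1-HIT | VC [10]
  [7] addr=0x52 blk=10 s=0: VC-HIT | VC [2]
  [8] addr=0x61 blk=12 s=0: MISS | VC [2, 10]
  [9] addr=0x16 blk=2 s=0: VC-HIT | VC [12, 10]
  [10] addr=0x22 blk=4 s=0: MISS | VC [12, 10, 2]
  [11] addr=0x15 blk=2 s=0: VC-HIT | VC [12, 10, 4]

MISSES = 4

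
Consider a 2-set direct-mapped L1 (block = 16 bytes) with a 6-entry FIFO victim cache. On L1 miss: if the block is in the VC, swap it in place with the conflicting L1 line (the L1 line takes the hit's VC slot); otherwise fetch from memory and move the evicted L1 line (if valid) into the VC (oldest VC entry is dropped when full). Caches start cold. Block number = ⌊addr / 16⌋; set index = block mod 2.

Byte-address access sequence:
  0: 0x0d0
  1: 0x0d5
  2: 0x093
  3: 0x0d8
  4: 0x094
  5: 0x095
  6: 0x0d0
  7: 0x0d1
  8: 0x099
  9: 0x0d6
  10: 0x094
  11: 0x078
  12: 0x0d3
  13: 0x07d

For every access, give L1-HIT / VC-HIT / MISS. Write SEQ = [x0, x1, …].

SEQ = [MISS, L1-HIT, MISS, VC-HIT, VC-HIT, L1-HIT, VC-HIT, L1-HIT, VC-HIT, VC-HIT, VC-HIT, MISS, VC-HIT, VC-HIT]

  [0] addr=0xd0 blk=13 s=1: MISS | VC []
  [1] addr=0xd5 blk=13 s=1: L1-HIT | VC []
  [2] addr=0x93 blk=9 s=1: MISS | VC [13]
  [3] addr=0xd8 blk=13 s=1: VC-HIT | VC [9]
  [4] addr=0x94 blk=9 s=1: VC-HIT | VC [13]
  [5] addr=0x95 blk=9 s=1: L1-HIT | VC [13]
  [6] addr=0xd0 blk=13 s=1: VC-HIT | VC [9]
  [7] addr=0xd1 blk=13 s=1: L1-HIT | VC [9]
  [8] addr=0x99 blk=9 s=1: VC-HIT | VC [13]
  [9] addr=0xd6 blk=13 s=1: VC-HIT | VC [9]
  [10] addr=0x94 blk=9 s=1: VC-HIT | VC [13]
  [11] addr=0x78 blk=7 s=1: MISS | VC [13, 9]
  [12] addr=0xd3 blk=13 s=1: VC-HIT | VC [7, 9]
  [13] addr=0x7d blk=7 s=1: VC-HIT | VC [13, 9]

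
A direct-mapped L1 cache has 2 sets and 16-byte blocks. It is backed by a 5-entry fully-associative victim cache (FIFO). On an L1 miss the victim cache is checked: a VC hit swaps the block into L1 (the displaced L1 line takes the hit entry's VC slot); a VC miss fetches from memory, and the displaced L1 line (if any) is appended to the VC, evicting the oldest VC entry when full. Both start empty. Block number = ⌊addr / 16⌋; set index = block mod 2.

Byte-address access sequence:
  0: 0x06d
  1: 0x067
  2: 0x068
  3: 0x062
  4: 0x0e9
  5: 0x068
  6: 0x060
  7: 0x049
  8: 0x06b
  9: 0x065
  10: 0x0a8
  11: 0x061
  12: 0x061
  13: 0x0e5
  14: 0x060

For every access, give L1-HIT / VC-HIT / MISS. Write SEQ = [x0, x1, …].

SEQ = [MISS, L1-HIT, L1-HIT, L1-HIT, MISS, VC-HIT, L1-HIT, MISS, VC-HIT, L1-HIT, MISS, VC-HIT, L1-HIT, VC-HIT, VC-HIT]

  [0] addr=0x6d blk=6 s=0: MISS | VC []
  [1] addr=0x67 blk=6 s=0: L1-HIT | VC []
  [2] addr=0x68 blk=6 s=0: L1-HIT | VC []
  [3] addr=0x62 blk=6 s=0: L1-HIT | VC []
  [4] addr=0xe9 blk=14 s=0: MISS | VC [6]
  [5] addr=0x68 blk=6 s=0: VC-HIT | VC [14]
  [6] addr=0x60 blk=6 s=0: L1-HIT | VC [14]
  [7] addr=0x49 blk=4 s=0: MISS | VC [14, 6]
  [8] addr=0x6b blk=6 s=0: VC-HIT | VC [14, 4]
  [9] addr=0x65 blk=6 s=0: L1-HIT | VC [14, 4]
  [10] addr=0xa8 blk=10 s=0: MISS | VC [14, 4, 6]
  [11] addr=0x61 blk=6 s=0: VC-HIT | VC [14, 4, 10]
  [12] addr=0x61 blk=6 s=0: L1-HIT | VC [14, 4, 10]
  [13] addr=0xe5 blk=14 s=0: VC-HIT | VC [6, 4, 10]
  [14] addr=0x60 blk=6 s=0: VC-HIT | VC [14, 4, 10]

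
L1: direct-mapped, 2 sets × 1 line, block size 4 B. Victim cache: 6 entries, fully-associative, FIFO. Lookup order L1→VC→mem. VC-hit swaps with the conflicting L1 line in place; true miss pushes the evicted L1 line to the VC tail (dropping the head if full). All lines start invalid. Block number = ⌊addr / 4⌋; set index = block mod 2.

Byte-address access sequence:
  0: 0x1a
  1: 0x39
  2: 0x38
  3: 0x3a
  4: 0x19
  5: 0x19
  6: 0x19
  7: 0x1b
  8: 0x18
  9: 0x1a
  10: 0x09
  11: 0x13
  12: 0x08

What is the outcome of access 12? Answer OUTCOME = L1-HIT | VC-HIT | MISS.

  [0] addr=0x1a blk=6 s=0: MISS | VC []
  [1] addr=0x39 blk=14 s=0: MISS | VC [6]
  [2] addr=0x38 blk=14 s=0: L1-HIT | VC [6]
  [3] addr=0x3a blk=14 s=0: L1-HIT | VC [6]
  [4] addr=0x19 blk=6 s=0: VC-HIT | VC [14]
  [5] addr=0x19 blk=6 s=0: L1-HIT | VC [14]
  [6] addr=0x19 blk=6 s=0: L1-HIT | VC [14]
  [7] addr=0x1b blk=6 s=0: L1-HIT | VC [14]
  [8] addr=0x18 blk=6 s=0: L1-HIT | VC [14]
  [9] addr=0x1a blk=6 s=0: L1-HIT | VC [14]
  [10] addr=0x9 blk=2 s=0: MISS | VC [14, 6]
  [11] addr=0x13 blk=4 s=0: MISS | VC [14, 6, 2]
  [12] addr=0x8 blk=2 s=0: VC-HIT | VC [14, 6, 4]

OUTCOME = VC-HIT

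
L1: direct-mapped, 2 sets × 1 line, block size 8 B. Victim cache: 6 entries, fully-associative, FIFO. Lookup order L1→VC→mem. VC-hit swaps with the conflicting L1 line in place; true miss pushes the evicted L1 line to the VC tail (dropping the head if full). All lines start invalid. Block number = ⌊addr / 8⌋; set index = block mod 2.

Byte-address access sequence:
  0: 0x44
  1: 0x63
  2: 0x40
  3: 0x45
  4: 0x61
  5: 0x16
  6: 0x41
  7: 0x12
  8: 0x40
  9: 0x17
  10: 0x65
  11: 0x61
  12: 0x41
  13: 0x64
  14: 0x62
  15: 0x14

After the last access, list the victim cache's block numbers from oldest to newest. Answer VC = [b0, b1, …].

#0 0x44→b8/s0 MISS; vc=[]
#1 0x63→b12/s0 MISS; vc=[8]
#2 0x40→b8/s0 VC-HIT; vc=[12]
#3 0x45→b8/s0 L1-HIT; vc=[12]
#4 0x61→b12/s0 VC-HIT; vc=[8]
#5 0x16→b2/s0 MISS; vc=[8,12]
#6 0x41→b8/s0 VC-HIT; vc=[2,12]
#7 0x12→b2/s0 VC-HIT; vc=[8,12]
#8 0x40→b8/s0 VC-HIT; vc=[2,12]
#9 0x17→b2/s0 VC-HIT; vc=[8,12]
#10 0x65→b12/s0 VC-HIT; vc=[8,2]
#11 0x61→b12/s0 L1-HIT; vc=[8,2]
#12 0x41→b8/s0 VC-HIT; vc=[12,2]
#13 0x64→b12/s0 VC-HIT; vc=[8,2]
#14 0x62→b12/s0 L1-HIT; vc=[8,2]
#15 0x14→b2/s0 VC-HIT; vc=[8,12]

VC = [8, 12]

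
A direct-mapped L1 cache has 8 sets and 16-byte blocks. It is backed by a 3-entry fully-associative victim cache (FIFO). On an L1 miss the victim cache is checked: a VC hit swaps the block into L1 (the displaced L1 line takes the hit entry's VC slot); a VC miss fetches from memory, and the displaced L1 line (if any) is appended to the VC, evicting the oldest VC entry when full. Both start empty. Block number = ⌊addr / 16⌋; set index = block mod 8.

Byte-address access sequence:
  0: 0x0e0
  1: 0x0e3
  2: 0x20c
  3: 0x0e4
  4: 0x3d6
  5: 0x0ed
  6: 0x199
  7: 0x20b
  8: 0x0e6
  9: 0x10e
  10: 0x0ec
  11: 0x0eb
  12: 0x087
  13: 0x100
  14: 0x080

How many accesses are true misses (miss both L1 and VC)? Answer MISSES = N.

0: 0xe0 (blk 14, set 6) → MISS  vc=[]
1: 0xe3 (blk 14, set 6) → L1-HIT  vc=[]
2: 0x20c (blk 32, set 0) → MISS  vc=[]
3: 0xe4 (blk 14, set 6) → L1-HIT  vc=[]
4: 0x3d6 (blk 61, set 5) → MISS  vc=[]
5: 0xed (blk 14, set 6) → L1-HIT  vc=[]
6: 0x199 (blk 25, set 1) → MISS  vc=[]
7: 0x20b (blk 32, set 0) → L1-HIT  vc=[]
8: 0xe6 (blk 14, set 6) → L1-HIT  vc=[]
9: 0x10e (blk 16, set 0) → MISS  vc=[32]
10: 0xec (blk 14, set 6) → L1-HIT  vc=[32]
11: 0xeb (blk 14, set 6) → L1-HIT  vc=[32]
12: 0x87 (blk 8, set 0) → MISS  vc=[32, 16]
13: 0x100 (blk 16, set 0) → VC-HIT  vc=[32, 8]
14: 0x80 (blk 8, set 0) → VC-HIT  vc=[32, 16]

MISSES = 6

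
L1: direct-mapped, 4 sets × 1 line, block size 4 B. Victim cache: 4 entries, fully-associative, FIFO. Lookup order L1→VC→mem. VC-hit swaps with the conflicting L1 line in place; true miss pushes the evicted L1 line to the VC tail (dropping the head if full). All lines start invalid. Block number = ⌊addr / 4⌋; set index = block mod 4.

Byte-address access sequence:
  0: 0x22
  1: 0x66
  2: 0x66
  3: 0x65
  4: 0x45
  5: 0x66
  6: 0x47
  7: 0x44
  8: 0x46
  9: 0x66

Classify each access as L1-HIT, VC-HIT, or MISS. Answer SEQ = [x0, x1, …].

SEQ = [MISS, MISS, L1-HIT, L1-HIT, MISS, VC-HIT, VC-HIT, L1-HIT, L1-HIT, VC-HIT]

#0 0x22→b8/s0 MISS; vc=[]
#1 0x66→b25/s1 MISS; vc=[]
#2 0x66→b25/s1 L1-HIT; vc=[]
#3 0x65→b25/s1 L1-HIT; vc=[]
#4 0x45→b17/s1 MISS; vc=[25]
#5 0x66→b25/s1 VC-HIT; vc=[17]
#6 0x47→b17/s1 VC-HIT; vc=[25]
#7 0x44→b17/s1 L1-HIT; vc=[25]
#8 0x46→b17/s1 L1-HIT; vc=[25]
#9 0x66→b25/s1 VC-HIT; vc=[17]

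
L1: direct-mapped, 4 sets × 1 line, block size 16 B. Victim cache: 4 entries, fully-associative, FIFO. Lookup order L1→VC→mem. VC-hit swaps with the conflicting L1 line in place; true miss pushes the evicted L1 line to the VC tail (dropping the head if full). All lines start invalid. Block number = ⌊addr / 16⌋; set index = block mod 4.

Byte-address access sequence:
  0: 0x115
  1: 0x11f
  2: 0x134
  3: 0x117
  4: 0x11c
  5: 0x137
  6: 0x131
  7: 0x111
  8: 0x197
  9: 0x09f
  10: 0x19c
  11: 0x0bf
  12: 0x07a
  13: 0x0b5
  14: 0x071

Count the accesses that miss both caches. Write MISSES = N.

0: 0x115 (blk 17, set 1) → MISS  vc=[]
1: 0x11f (blk 17, set 1) → L1-HIT  vc=[]
2: 0x134 (blk 19, set 3) → MISS  vc=[]
3: 0x117 (blk 17, set 1) → L1-HIT  vc=[]
4: 0x11c (blk 17, set 1) → L1-HIT  vc=[]
5: 0x137 (blk 19, set 3) → L1-HIT  vc=[]
6: 0x131 (blk 19, set 3) → L1-HIT  vc=[]
7: 0x111 (blk 17, set 1) → L1-HIT  vc=[]
8: 0x197 (blk 25, set 1) → MISS  vc=[17]
9: 0x9f (blk 9, set 1) → MISS  vc=[17, 25]
10: 0x19c (blk 25, set 1) → VC-HIT  vc=[17, 9]
11: 0xbf (blk 11, set 3) → MISS  vc=[17, 9, 19]
12: 0x7a (blk 7, set 3) → MISS  vc=[17, 9, 19, 11]
13: 0xb5 (blk 11, set 3) → VC-HIT  vc=[17, 9, 19, 7]
14: 0x71 (blk 7, set 3) → VC-HIT  vc=[17, 9, 19, 11]

MISSES = 6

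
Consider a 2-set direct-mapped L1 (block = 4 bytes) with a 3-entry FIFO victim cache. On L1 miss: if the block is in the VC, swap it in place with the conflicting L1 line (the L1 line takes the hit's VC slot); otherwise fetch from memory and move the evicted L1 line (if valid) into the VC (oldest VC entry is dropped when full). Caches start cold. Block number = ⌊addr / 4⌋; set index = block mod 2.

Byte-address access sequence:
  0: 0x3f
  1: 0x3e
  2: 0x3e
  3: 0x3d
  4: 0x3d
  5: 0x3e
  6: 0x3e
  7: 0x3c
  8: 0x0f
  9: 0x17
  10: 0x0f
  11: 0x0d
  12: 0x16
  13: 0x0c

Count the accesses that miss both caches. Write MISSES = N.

MISSES = 3

  [0] addr=0x3f blk=15 s=1: MISS | VC []
  [1] addr=0x3e blk=15 s=1: L1-HIT | VC []
  [2] addr=0x3e blk=15 s=1: L1-HIT | VC []
  [3] addr=0x3d blk=15 s=1: L1-HIT | VC []
  [4] addr=0x3d blk=15 s=1: L1-HIT | VC []
  [5] addr=0x3e blk=15 s=1: L1-HIT | VC []
  [6] addr=0x3e blk=15 s=1: L1-HIT | VC []
  [7] addr=0x3c blk=15 s=1: L1-HIT | VC []
  [8] addr=0xf blk=3 s=1: MISS | VC [15]
  [9] addr=0x17 blk=5 s=1: MISS | VC [15, 3]
  [10] addr=0xf blk=3 s=1: VC-HIT | VC [15, 5]
  [11] addr=0xd blk=3 s=1: L1-HIT | VC [15, 5]
  [12] addr=0x16 blk=5 s=1: VC-HIT | VC [15, 3]
  [13] addr=0xc blk=3 s=1: VC-HIT | VC [15, 5]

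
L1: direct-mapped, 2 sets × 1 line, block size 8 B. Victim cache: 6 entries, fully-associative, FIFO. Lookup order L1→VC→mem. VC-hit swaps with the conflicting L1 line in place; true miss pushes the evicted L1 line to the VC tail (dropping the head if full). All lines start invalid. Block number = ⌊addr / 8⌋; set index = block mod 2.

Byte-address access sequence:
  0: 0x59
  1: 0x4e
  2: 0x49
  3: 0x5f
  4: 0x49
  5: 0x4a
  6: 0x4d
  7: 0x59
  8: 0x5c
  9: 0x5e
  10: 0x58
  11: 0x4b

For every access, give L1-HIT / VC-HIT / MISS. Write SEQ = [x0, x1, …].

SEQ = [MISS, MISS, L1-HIT, VC-HIT, VC-HIT, L1-HIT, L1-HIT, VC-HIT, L1-HIT, L1-HIT, L1-HIT, VC-HIT]

0: 0x59 (blk 11, set 1) → MISS  vc=[]
1: 0x4e (blk 9, set 1) → MISS  vc=[11]
2: 0x49 (blk 9, set 1) → L1-HIT  vc=[11]
3: 0x5f (blk 11, set 1) → VC-HIT  vc=[9]
4: 0x49 (blk 9, set 1) → VC-HIT  vc=[11]
5: 0x4a (blk 9, set 1) → L1-HIT  vc=[11]
6: 0x4d (blk 9, set 1) → L1-HIT  vc=[11]
7: 0x59 (blk 11, set 1) → VC-HIT  vc=[9]
8: 0x5c (blk 11, set 1) → L1-HIT  vc=[9]
9: 0x5e (blk 11, set 1) → L1-HIT  vc=[9]
10: 0x58 (blk 11, set 1) → L1-HIT  vc=[9]
11: 0x4b (blk 9, set 1) → VC-HIT  vc=[11]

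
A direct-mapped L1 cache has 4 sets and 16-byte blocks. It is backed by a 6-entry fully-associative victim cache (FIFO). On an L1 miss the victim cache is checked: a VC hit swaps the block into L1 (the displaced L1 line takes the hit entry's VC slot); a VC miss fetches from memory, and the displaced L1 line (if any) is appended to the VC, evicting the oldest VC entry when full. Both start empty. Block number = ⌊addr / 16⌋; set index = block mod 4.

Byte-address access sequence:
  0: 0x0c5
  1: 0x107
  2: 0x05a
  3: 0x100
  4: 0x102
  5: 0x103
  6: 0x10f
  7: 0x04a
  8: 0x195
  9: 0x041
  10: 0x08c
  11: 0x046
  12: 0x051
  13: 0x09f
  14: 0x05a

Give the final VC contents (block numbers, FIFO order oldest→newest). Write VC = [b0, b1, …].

#0 0xc5→b12/s0 MISS; vc=[]
#1 0x107→b16/s0 MISS; vc=[12]
#2 0x5a→b5/s1 MISS; vc=[12]
#3 0x100→b16/s0 L1-HIT; vc=[12]
#4 0x102→b16/s0 L1-HIT; vc=[12]
#5 0x103→b16/s0 L1-HIT; vc=[12]
#6 0x10f→b16/s0 L1-HIT; vc=[12]
#7 0x4a→b4/s0 MISS; vc=[12,16]
#8 0x195→b25/s1 MISS; vc=[12,16,5]
#9 0x41→b4/s0 L1-HIT; vc=[12,16,5]
#10 0x8c→b8/s0 MISS; vc=[12,16,5,4]
#11 0x46→b4/s0 VC-HIT; vc=[12,16,5,8]
#12 0x51→b5/s1 VC-HIT; vc=[12,16,25,8]
#13 0x9f→b9/s1 MISS; vc=[12,16,25,8,5]
#14 0x5a→b5/s1 VC-HIT; vc=[12,16,25,8,9]

VC = [12, 16, 25, 8, 9]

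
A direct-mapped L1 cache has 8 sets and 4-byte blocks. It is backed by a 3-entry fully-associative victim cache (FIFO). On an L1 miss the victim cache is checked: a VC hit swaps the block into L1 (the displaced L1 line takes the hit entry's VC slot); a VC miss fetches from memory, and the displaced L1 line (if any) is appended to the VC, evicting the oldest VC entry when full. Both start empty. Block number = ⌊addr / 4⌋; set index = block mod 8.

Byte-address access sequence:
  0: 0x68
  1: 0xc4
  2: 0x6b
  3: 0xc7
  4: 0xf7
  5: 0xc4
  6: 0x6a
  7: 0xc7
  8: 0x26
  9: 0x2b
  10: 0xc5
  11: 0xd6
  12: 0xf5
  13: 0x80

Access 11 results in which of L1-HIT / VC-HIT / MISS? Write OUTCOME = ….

0: 0x68 (blk 26, set 2) → MISS  vc=[]
1: 0xc4 (blk 49, set 1) → MISS  vc=[]
2: 0x6b (blk 26, set 2) → L1-HIT  vc=[]
3: 0xc7 (blk 49, set 1) → L1-HIT  vc=[]
4: 0xf7 (blk 61, set 5) → MISS  vc=[]
5: 0xc4 (blk 49, set 1) → L1-HIT  vc=[]
6: 0x6a (blk 26, set 2) → L1-HIT  vc=[]
7: 0xc7 (blk 49, set 1) → L1-HIT  vc=[]
8: 0x26 (blk 9, set 1) → MISS  vc=[49]
9: 0x2b (blk 10, set 2) → MISS  vc=[49, 26]
10: 0xc5 (blk 49, set 1) → VC-HIT  vc=[9, 26]
11: 0xd6 (blk 53, set 5) → MISS  vc=[9, 26, 61]
12: 0xf5 (blk 61, set 5) → VC-HIT  vc=[9, 26, 53]
13: 0x80 (blk 32, set 0) → MISS  vc=[9, 26, 53]

OUTCOME = MISS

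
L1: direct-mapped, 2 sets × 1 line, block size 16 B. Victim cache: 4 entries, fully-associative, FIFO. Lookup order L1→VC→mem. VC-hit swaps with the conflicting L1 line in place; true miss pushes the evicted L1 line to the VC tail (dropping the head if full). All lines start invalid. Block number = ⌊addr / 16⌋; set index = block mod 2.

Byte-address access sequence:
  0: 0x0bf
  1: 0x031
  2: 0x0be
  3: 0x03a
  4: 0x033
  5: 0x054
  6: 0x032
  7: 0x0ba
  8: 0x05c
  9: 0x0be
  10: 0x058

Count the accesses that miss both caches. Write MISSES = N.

0: 0xbf (blk 11, set 1) → MISS  vc=[]
1: 0x31 (blk 3, set 1) → MISS  vc=[11]
2: 0xbe (blk 11, set 1) → VC-HIT  vc=[3]
3: 0x3a (blk 3, set 1) → VC-HIT  vc=[11]
4: 0x33 (blk 3, set 1) → L1-HIT  vc=[11]
5: 0x54 (blk 5, set 1) → MISS  vc=[11, 3]
6: 0x32 (blk 3, set 1) → VC-HIT  vc=[11, 5]
7: 0xba (blk 11, set 1) → VC-HIT  vc=[3, 5]
8: 0x5c (blk 5, set 1) → VC-HIT  vc=[3, 11]
9: 0xbe (blk 11, set 1) → VC-HIT  vc=[3, 5]
10: 0x58 (blk 5, set 1) → VC-HIT  vc=[3, 11]

MISSES = 3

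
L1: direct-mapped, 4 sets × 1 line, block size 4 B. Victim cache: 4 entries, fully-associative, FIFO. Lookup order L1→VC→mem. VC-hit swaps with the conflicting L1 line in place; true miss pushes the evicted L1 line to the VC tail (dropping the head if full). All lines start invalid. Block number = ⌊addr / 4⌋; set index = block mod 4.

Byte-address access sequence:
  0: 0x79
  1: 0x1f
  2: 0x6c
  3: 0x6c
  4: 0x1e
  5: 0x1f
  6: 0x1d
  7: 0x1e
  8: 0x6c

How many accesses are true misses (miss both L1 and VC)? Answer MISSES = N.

  [0] addr=0x79 blk=30 s=2: MISS | VC []
  [1] addr=0x1f blk=7 s=3: MISS | VC []
  [2] addr=0x6c blk=27 s=3: MISS | VC [7]
  [3] addr=0x6c blk=27 s=3: L1-HIT | VC [7]
  [4] addr=0x1e blk=7 s=3: VC-HIT | VC [27]
  [5] addr=0x1f blk=7 s=3: L1-HIT | VC [27]
  [6] addr=0x1d blk=7 s=3: L1-HIT | VC [27]
  [7] addr=0x1e blk=7 s=3: L1-HIT | VC [27]
  [8] addr=0x6c blk=27 s=3: VC-HIT | VC [7]

MISSES = 3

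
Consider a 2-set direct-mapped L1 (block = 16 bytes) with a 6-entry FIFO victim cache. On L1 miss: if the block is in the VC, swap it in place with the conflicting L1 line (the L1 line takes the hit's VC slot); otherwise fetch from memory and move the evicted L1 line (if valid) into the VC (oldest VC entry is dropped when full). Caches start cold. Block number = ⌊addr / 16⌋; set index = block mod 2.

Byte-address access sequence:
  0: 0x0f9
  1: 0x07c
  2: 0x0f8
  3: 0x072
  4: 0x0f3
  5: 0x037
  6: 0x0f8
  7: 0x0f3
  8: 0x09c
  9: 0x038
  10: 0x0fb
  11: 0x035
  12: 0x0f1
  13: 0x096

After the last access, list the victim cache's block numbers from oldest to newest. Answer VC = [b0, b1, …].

  [0] addr=0xf9 blk=15 s=1: MISS | VC []
  [1] addr=0x7c blk=7 s=1: MISS | VC [15]
  [2] addr=0xf8 blk=15 s=1: VC-HIT | VC [7]
  [3] addr=0x72 blk=7 s=1: VC-HIT | VC [15]
  [4] addr=0xf3 blk=15 s=1: VC-HIT | VC [7]
  [5] addr=0x37 blk=3 s=1: MISS | VC [7, 15]
  [6] addr=0xf8 blk=15 s=1: VC-HIT | VC [7, 3]
  [7] addr=0xf3 blk=15 s=1: L1-HIT | VC [7, 3]
  [8] addr=0x9c blk=9 s=1: MISS | VC [7, 3, 15]
  [9] addr=0x38 blk=3 s=1: VC-HIT | VC [7, 9, 15]
  [10] addr=0xfb blk=15 s=1: VC-HIT | VC [7, 9, 3]
  [11] addr=0x35 blk=3 s=1: VC-HIT | VC [7, 9, 15]
  [12] addr=0xf1 blk=15 s=1: VC-HIT | VC [7, 9, 3]
  [13] addr=0x96 blk=9 s=1: VC-HIT | VC [7, 15, 3]

VC = [7, 15, 3]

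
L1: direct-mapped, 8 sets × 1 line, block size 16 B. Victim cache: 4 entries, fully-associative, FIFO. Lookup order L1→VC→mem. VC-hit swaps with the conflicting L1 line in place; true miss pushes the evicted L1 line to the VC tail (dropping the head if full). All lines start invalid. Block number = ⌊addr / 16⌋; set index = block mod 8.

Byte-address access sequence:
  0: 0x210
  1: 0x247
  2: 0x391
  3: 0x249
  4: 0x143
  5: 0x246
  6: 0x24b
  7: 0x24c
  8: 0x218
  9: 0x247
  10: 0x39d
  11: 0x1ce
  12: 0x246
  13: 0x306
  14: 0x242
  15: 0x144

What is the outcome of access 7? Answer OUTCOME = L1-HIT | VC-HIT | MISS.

#0 0x210→b33/s1 MISS; vc=[]
#1 0x247→b36/s4 MISS; vc=[]
#2 0x391→b57/s1 MISS; vc=[33]
#3 0x249→b36/s4 L1-HIT; vc=[33]
#4 0x143→b20/s4 MISS; vc=[33,36]
#5 0x246→b36/s4 VC-HIT; vc=[33,20]
#6 0x24b→b36/s4 L1-HIT; vc=[33,20]
#7 0x24c→b36/s4 L1-HIT; vc=[33,20]
#8 0x218→b33/s1 VC-HIT; vc=[57,20]
#9 0x247→b36/s4 L1-HIT; vc=[57,20]
#10 0x39d→b57/s1 VC-HIT; vc=[33,20]
#11 0x1ce→b28/s4 MISS; vc=[33,20,36]
#12 0x246→b36/s4 VC-HIT; vc=[33,20,28]
#13 0x306→b48/s0 MISS; vc=[33,20,28]
#14 0x242→b36/s4 L1-HIT; vc=[33,20,28]
#15 0x144→b20/s4 VC-HIT; vc=[33,36,28]

OUTCOME = L1-HIT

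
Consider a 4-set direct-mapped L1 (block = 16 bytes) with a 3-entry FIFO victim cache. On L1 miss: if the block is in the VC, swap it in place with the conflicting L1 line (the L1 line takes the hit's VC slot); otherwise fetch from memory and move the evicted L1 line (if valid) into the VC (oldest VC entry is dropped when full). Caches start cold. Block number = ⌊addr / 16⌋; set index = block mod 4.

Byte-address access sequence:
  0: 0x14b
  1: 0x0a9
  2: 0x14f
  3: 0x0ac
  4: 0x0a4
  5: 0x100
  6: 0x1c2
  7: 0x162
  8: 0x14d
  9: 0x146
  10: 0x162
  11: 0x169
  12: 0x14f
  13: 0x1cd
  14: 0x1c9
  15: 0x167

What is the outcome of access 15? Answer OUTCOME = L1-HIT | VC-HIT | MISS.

  [0] addr=0x14b blk=20 s=0: MISS | VC []
  [1] addr=0xa9 blk=10 s=2: MISS | VC []
  [2] addr=0x14f blk=20 s=0: L1-HIT | VC []
  [3] addr=0xac blk=10 s=2: L1-HIT | VC []
  [4] addr=0xa4 blk=10 s=2: L1-HIT | VC []
  [5] addr=0x100 blk=16 s=0: MISS | VC [20]
  [6] addr=0x1c2 blk=28 s=0: MISS | VC [20, 16]
  [7] addr=0x162 blk=22 s=2: MISS | VC [20, 16, 10]
  [8] addr=0x14d blk=20 s=0: VC-HIT | VC [28, 16, 10]
  [9] addr=0x146 blk=20 s=0: L1-HIT | VC [28, 16, 10]
  [10] addr=0x162 blk=22 s=2: L1-HIT | VC [28, 16, 10]
  [11] addr=0x169 blk=22 s=2: L1-HIT | VC [28, 16, 10]
  [12] addr=0x14f blk=20 s=0: L1-HIT | VC [28, 16, 10]
  [13] addr=0x1cd blk=28 s=0: VC-HIT | VC [20, 16, 10]
  [14] addr=0x1c9 blk=28 s=0: L1-HIT | VC [20, 16, 10]
  [15] addr=0x167 blk=22 s=2: L1-HIT | VC [20, 16, 10]

OUTCOME = L1-HIT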